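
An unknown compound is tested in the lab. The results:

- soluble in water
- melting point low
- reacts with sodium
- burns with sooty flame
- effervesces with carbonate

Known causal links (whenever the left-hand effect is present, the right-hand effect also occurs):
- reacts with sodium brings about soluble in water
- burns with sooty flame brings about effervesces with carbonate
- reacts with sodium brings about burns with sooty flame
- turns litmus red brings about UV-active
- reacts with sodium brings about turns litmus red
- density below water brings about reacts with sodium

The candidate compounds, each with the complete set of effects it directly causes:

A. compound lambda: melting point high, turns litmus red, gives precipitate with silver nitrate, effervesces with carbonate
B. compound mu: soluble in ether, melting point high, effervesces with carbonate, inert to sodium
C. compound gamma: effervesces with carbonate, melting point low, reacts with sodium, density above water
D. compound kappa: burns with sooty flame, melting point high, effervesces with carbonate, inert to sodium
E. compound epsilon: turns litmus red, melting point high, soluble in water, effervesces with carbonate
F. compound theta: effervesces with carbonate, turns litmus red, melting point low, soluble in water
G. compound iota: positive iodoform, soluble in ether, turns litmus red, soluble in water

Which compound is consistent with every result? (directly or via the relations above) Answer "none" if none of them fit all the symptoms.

Per-candidate check:
(A) compound lambda — fails on soluble in water, melting point low, reacts with sodium, burns with sooty flame (predicts melting point high, not melting point low)
(B) compound mu — fails on soluble in water, melting point low, reacts with sodium, burns with sooty flame (predicts melting point high, not melting point low; predicts inert to sodium, not reacts with sodium)
(C) compound gamma — soluble in water match (by reacts with sodium → soluble in water); melting point low match; reacts with sodium match; burns with sooty flame match (by reacts with sodium → burns with sooty flame); effervesces with carbonate match
(D) compound kappa — fails on soluble in water, melting point low, reacts with sodium (predicts melting point high, not melting point low; predicts inert to sodium, not reacts with sodium)
(E) compound epsilon — soluble in water match; melting point low miss; reacts with sodium miss; burns with sooty flame miss; effervesces with carbonate match
(F) compound theta — soluble in water match; melting point low match; reacts with sodium miss; burns with sooty flame miss; effervesces with carbonate match
(G) compound iota — does not account for melting point low, reacts with sodium, burns with sooty flame, effervesces with carbonate
(C) alone accounts for all the evidence.

C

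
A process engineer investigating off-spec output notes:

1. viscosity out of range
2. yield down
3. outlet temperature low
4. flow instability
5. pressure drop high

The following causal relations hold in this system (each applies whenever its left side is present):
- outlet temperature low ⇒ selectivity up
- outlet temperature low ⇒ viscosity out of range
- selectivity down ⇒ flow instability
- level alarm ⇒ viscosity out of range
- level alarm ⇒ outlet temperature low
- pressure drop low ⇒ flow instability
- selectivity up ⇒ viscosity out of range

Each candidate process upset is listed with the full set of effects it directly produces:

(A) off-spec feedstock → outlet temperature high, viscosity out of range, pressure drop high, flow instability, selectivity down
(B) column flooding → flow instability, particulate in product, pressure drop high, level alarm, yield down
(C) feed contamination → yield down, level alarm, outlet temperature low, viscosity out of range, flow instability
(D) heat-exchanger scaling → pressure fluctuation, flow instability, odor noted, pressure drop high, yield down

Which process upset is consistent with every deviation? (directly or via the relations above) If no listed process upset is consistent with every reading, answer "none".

B

Checking each candidate against the observations:
(A) off-spec feedstock — viscosity out of range ✓; yield down ✗; outlet temperature low ✗; flow instability ✓; pressure drop high ✓
(B) column flooding — accounts for every observation (viscosity out of range through level alarm → viscosity out of range)
(C) feed contamination — does not account for pressure drop high
(D) heat-exchanger scaling — viscosity out of range ✗; yield down ✓; outlet temperature low ✗; flow instability ✓; pressure drop high ✓
(B) alone accounts for all the evidence.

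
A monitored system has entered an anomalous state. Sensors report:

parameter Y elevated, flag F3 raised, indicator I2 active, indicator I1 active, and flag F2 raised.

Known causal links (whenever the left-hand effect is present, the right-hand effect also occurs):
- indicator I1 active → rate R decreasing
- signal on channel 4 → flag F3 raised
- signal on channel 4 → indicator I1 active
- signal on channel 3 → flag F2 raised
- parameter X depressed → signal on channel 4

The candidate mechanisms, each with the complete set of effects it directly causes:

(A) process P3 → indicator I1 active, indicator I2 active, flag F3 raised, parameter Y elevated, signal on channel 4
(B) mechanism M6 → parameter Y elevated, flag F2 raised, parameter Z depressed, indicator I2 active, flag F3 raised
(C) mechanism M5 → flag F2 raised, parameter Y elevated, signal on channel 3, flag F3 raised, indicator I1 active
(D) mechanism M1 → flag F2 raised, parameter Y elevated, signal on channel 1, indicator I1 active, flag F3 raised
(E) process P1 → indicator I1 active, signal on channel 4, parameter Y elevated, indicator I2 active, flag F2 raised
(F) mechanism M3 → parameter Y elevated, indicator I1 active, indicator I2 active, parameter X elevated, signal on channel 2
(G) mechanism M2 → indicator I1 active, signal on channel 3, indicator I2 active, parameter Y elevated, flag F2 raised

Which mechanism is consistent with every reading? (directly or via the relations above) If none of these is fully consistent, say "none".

Testing each hypothesis:
(A) process P3 — parameter Y elevated yes; flag F3 raised yes; indicator I2 active yes; indicator I1 active yes; flag F2 raised NO
(B) mechanism M6 — does not account for indicator I1 active
(C) mechanism M5 — does not account for indicator I2 active
(D) mechanism M1 — parameter Y elevated yes; flag F3 raised yes; indicator I2 active NO; indicator I1 active yes; flag F2 raised yes
(E) process P1 — parameter Y elevated yes; flag F3 raised yes (by signal on channel 4 → flag F3 raised); indicator I2 active yes; indicator I1 active yes; flag F2 raised yes
(F) mechanism M3 — parameter Y elevated yes; flag F3 raised NO; indicator I2 active yes; indicator I1 active yes; flag F2 raised NO
(G) mechanism M2 — parameter Y elevated yes; flag F3 raised NO; indicator I2 active yes; indicator I1 active yes; flag F2 raised yes
(E) is the only candidate with no mismatches.

E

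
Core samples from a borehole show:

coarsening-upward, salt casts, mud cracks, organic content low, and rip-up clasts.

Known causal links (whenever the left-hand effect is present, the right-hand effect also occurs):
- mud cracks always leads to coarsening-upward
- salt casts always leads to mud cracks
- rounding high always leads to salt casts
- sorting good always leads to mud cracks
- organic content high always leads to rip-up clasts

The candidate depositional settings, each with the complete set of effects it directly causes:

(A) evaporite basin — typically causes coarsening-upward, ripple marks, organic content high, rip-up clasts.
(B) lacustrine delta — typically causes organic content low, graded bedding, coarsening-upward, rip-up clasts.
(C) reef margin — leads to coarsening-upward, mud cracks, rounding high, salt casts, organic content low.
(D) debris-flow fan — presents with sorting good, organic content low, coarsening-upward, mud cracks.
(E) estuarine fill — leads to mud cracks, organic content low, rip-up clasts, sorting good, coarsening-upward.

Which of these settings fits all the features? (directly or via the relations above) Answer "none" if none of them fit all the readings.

none

Per-candidate check:
(A) evaporite basin — coarsening-upward ✓; salt casts ✗; mud cracks ✗; organic content low ✗; rip-up clasts ✓
(B) lacustrine delta — does not account for salt casts, mud cracks
(C) reef margin — does not account for rip-up clasts
(D) debris-flow fan — coarsening-upward ✓; salt casts ✗; mud cracks ✓; organic content low ✓; rip-up clasts ✗
(E) estuarine fill — does not account for salt casts
No candidate is consistent with all observations.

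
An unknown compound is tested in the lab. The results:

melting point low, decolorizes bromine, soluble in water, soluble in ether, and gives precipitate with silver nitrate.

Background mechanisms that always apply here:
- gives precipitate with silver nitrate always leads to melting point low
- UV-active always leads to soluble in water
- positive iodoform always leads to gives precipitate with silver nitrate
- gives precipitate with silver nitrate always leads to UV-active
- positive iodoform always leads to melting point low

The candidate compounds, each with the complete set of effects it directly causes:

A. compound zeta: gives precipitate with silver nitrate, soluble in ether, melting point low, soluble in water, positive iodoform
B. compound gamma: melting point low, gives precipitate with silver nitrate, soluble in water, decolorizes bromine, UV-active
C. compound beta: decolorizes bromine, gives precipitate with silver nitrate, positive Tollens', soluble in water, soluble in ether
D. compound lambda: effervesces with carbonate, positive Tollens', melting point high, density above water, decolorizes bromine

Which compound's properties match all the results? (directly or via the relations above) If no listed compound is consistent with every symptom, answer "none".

C

Checking each candidate against the observations:
(A) compound zeta — does not account for decolorizes bromine
(B) compound gamma — melting point low yes; decolorizes bromine yes; soluble in water yes; soluble in ether NO; gives precipitate with silver nitrate yes
(C) compound beta — melting point low yes (through gives precipitate with silver nitrate → melting point low); decolorizes bromine yes; soluble in water yes; soluble in ether yes; gives precipitate with silver nitrate yes
(D) compound lambda — melting point low NO; decolorizes bromine yes; soluble in water NO; soluble in ether NO; gives precipitate with silver nitrate NO
Only (C) is consistent with every observation.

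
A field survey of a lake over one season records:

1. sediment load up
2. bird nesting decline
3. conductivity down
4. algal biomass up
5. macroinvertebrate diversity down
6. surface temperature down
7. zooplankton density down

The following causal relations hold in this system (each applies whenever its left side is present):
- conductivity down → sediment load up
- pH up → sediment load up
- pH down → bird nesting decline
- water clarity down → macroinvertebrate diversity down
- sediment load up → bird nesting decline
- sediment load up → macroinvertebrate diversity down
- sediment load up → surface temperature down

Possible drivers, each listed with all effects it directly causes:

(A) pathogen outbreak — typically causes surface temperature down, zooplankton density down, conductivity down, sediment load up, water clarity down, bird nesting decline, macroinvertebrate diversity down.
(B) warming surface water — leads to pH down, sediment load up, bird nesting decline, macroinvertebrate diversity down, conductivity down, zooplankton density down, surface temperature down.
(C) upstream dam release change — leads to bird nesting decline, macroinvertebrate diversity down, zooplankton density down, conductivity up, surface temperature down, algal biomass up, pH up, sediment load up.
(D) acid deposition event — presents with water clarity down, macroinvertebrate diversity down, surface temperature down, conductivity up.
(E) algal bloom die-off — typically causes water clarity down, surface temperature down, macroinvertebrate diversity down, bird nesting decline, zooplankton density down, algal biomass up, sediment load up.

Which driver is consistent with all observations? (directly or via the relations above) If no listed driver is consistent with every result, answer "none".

none

Testing each hypothesis:
(A) pathogen outbreak — sediment load up yes; bird nesting decline yes; conductivity down yes; algal biomass up NO; macroinvertebrate diversity down yes; surface temperature down yes; zooplankton density down yes
(B) warming surface water — sediment load up yes; bird nesting decline yes; conductivity down yes; algal biomass up NO; macroinvertebrate diversity down yes; surface temperature down yes; zooplankton density down yes
(C) upstream dam release change — fails on conductivity down (predicts conductivity up, not conductivity down)
(D) acid deposition event — fails on sediment load up, bird nesting decline, conductivity down, algal biomass up, zooplankton density down (predicts conductivity up, not conductivity down)
(E) algal bloom die-off — sediment load up yes; bird nesting decline yes; conductivity down NO; algal biomass up yes; macroinvertebrate diversity down yes; surface temperature down yes; zooplankton density down yes
Every candidate fails on at least one observation.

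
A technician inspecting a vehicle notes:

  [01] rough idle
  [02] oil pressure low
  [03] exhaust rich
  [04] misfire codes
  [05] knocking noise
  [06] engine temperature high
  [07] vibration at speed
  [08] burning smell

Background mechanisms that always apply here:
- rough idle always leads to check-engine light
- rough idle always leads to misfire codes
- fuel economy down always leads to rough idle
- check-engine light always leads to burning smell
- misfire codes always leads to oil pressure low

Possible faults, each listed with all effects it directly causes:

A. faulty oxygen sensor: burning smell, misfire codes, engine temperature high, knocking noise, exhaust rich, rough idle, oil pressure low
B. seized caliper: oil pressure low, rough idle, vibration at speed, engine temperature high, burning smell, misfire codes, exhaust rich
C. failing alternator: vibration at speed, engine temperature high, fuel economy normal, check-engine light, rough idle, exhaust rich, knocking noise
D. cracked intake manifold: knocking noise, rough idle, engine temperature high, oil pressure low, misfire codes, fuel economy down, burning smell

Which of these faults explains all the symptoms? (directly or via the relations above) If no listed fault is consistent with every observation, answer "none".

Checking each candidate against the observations:
(A) faulty oxygen sensor — rough idle match; oil pressure low match; exhaust rich match; misfire codes match; knocking noise match; engine temperature high match; vibration at speed miss; burning smell match
(B) seized caliper — rough idle match; oil pressure low match; exhaust rich match; misfire codes match; knocking noise miss; engine temperature high match; vibration at speed match; burning smell match
(C) failing alternator — accounts for every observation (oil pressure low by rough idle → misfire codes → oil pressure low)
(D) cracked intake manifold — does not account for exhaust rich, vibration at speed
(C) is the only candidate with no mismatches.

C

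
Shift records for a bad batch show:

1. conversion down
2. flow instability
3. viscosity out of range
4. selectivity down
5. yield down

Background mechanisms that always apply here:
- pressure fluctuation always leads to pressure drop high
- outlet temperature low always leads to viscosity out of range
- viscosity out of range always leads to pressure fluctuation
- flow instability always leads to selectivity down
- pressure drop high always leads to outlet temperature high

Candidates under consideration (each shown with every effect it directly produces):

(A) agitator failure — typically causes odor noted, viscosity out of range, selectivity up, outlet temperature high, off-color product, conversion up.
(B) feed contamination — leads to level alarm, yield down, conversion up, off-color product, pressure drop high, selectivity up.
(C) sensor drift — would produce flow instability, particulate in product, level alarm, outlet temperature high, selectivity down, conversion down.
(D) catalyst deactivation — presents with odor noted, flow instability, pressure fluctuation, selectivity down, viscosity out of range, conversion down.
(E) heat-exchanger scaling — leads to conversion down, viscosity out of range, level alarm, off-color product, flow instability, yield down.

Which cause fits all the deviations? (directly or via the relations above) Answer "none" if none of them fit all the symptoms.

Testing each hypothesis:
(A) agitator failure — fails on conversion down, flow instability, selectivity down, yield down (predicts conversion up, not conversion down; predicts selectivity up, not selectivity down)
(B) feed contamination — conversion down NO; flow instability NO; viscosity out of range NO; selectivity down NO; yield down yes
(C) sensor drift — conversion down yes; flow instability yes; viscosity out of range NO; selectivity down yes; yield down NO
(D) catalyst deactivation — does not account for yield down
(E) heat-exchanger scaling — accounts for every observation (selectivity down through flow instability → selectivity down)
(E) alone accounts for all the evidence.

E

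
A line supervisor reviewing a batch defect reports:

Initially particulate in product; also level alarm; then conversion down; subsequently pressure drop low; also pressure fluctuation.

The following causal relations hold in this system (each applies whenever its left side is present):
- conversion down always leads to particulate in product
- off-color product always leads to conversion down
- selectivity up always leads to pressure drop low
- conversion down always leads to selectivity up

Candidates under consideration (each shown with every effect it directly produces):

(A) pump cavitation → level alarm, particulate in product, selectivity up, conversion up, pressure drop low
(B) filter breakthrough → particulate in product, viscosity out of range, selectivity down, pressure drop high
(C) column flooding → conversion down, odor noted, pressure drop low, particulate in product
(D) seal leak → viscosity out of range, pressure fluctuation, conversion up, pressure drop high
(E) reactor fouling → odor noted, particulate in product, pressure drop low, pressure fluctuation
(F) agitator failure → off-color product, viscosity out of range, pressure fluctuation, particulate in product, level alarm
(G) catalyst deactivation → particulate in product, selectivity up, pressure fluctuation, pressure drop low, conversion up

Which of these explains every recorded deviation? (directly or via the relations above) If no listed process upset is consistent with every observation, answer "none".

Per-candidate check:
(A) pump cavitation — fails on conversion down, pressure fluctuation (predicts conversion up, not conversion down)
(B) filter breakthrough — particulate in product +; level alarm -; conversion down -; pressure drop low -; pressure fluctuation -
(C) column flooding — does not account for level alarm, pressure fluctuation
(D) seal leak — fails on particulate in product, level alarm, conversion down, pressure drop low (predicts conversion up, not conversion down; predicts pressure drop high, not pressure drop low)
(E) reactor fouling — does not account for level alarm, conversion down
(F) agitator failure — accounts for every observation (conversion down by off-color product → conversion down)
(G) catalyst deactivation — particulate in product +; level alarm -; conversion down -; pressure drop low +; pressure fluctuation +
(F) is the only candidate with no mismatches.

F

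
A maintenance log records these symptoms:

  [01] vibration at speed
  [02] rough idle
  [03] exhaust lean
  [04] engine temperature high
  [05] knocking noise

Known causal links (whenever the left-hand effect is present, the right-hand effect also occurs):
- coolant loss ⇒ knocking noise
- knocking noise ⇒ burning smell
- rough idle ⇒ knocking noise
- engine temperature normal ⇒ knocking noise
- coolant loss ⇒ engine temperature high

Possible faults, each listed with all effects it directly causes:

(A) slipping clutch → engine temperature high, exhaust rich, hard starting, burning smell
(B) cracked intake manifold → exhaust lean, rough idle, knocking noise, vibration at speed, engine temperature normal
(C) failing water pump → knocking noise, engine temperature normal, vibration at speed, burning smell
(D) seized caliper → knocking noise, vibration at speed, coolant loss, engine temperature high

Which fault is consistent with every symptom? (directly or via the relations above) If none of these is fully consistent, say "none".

Checking each candidate against the observations:
(A) slipping clutch — vibration at speed NO; rough idle NO; exhaust lean NO; engine temperature high yes; knocking noise NO
(B) cracked intake manifold — vibration at speed yes; rough idle yes; exhaust lean yes; engine temperature high NO; knocking noise yes
(C) failing water pump — vibration at speed yes; rough idle NO; exhaust lean NO; engine temperature high NO; knocking noise yes
(D) seized caliper — vibration at speed yes; rough idle NO; exhaust lean NO; engine temperature high yes; knocking noise yes
None of the listed candidates fits everything.

none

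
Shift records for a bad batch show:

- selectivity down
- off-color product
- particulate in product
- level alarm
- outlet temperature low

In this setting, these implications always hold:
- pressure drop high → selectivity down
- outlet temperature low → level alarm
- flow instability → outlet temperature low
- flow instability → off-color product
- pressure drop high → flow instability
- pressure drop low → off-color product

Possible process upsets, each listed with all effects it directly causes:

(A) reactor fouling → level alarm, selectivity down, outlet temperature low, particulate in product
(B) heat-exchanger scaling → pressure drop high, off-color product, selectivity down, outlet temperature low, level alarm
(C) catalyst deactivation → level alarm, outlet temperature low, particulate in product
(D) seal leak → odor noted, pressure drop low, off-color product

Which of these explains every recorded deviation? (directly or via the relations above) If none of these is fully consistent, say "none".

For each candidate, compare predicted effects to what was observed:
(A) reactor fouling — selectivity down ✓; off-color product ✗; particulate in product ✓; level alarm ✓; outlet temperature low ✓
(B) heat-exchanger scaling — selectivity down ✓; off-color product ✓; particulate in product ✗; level alarm ✓; outlet temperature low ✓
(C) catalyst deactivation — selectivity down ✗; off-color product ✗; particulate in product ✓; level alarm ✓; outlet temperature low ✓
(D) seal leak — does not account for selectivity down, particulate in product, level alarm, outlet temperature low
None of the listed candidates fits everything.

none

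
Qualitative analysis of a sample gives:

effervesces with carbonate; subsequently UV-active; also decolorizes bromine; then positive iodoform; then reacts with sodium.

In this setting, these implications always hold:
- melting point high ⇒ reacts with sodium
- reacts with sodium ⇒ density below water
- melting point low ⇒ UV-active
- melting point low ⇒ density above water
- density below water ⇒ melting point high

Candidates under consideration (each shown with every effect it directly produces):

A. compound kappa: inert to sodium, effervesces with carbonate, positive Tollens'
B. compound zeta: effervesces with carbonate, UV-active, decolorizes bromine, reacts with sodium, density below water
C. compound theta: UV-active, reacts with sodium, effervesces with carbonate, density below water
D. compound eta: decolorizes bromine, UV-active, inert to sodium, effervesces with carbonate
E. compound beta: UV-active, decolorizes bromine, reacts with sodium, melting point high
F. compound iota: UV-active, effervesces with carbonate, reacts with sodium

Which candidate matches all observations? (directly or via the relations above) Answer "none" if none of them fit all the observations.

none

For each candidate, compare predicted effects to what was observed:
(A) compound kappa — effervesces with carbonate match; UV-active miss; decolorizes bromine miss; positive iodoform miss; reacts with sodium miss
(B) compound zeta — effervesces with carbonate match; UV-active match; decolorizes bromine match; positive iodoform miss; reacts with sodium match
(C) compound theta — effervesces with carbonate match; UV-active match; decolorizes bromine miss; positive iodoform miss; reacts with sodium match
(D) compound eta — effervesces with carbonate match; UV-active match; decolorizes bromine match; positive iodoform miss; reacts with sodium miss
(E) compound beta — effervesces with carbonate miss; UV-active match; decolorizes bromine match; positive iodoform miss; reacts with sodium match
(F) compound iota — effervesces with carbonate match; UV-active match; decolorizes bromine miss; positive iodoform miss; reacts with sodium match
None of the listed candidates fits everything.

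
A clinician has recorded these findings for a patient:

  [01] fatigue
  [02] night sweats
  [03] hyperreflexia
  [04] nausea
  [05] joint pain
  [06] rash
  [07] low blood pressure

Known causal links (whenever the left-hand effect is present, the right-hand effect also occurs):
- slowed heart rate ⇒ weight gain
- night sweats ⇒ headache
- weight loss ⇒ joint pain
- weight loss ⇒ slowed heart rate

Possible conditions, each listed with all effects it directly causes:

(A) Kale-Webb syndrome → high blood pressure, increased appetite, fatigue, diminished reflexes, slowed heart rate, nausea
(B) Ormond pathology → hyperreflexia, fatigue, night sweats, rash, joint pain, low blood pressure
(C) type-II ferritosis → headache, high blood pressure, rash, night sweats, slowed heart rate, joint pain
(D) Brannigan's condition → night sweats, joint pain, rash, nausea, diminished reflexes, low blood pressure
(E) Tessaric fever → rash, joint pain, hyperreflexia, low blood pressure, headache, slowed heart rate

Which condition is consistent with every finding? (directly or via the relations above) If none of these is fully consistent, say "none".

Checking each candidate against the observations:
(A) Kale-Webb syndrome — fails on night sweats, hyperreflexia, joint pain, rash, low blood pressure (predicts diminished reflexes, not hyperreflexia; predicts high blood pressure, not low blood pressure)
(B) Ormond pathology — fatigue +; night sweats +; hyperreflexia +; nausea -; joint pain +; rash +; low blood pressure +
(C) type-II ferritosis — fails on fatigue, hyperreflexia, nausea, low blood pressure (predicts high blood pressure, not low blood pressure)
(D) Brannigan's condition — fails on fatigue, hyperreflexia (predicts diminished reflexes, not hyperreflexia)
(E) Tessaric fever — does not account for fatigue, night sweats, nausea
None of the listed candidates fits everything.

none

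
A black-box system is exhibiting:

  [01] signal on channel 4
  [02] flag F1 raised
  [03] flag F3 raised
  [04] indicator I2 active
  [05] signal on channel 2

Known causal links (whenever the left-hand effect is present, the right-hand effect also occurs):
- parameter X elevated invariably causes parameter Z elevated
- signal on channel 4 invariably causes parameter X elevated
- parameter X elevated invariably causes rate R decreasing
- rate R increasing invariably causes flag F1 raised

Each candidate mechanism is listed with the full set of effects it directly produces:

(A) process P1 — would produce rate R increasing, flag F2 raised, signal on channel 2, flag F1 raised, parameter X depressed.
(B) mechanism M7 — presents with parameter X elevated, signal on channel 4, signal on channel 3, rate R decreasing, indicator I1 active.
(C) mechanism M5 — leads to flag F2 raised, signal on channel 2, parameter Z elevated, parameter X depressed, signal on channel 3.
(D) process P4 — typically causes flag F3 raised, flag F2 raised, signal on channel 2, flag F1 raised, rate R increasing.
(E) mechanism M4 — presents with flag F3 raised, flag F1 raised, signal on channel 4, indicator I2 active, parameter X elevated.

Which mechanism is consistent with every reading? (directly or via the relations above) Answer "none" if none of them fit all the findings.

Checking each candidate against the observations:
(A) process P1 — signal on channel 4 NO; flag F1 raised yes; flag F3 raised NO; indicator I2 active NO; signal on channel 2 yes
(B) mechanism M7 — does not account for flag F1 raised, flag F3 raised, indicator I2 active, signal on channel 2
(C) mechanism M5 — signal on channel 4 NO; flag F1 raised NO; flag F3 raised NO; indicator I2 active NO; signal on channel 2 yes
(D) process P4 — signal on channel 4 NO; flag F1 raised yes; flag F3 raised yes; indicator I2 active NO; signal on channel 2 yes
(E) mechanism M4 — signal on channel 4 yes; flag F1 raised yes; flag F3 raised yes; indicator I2 active yes; signal on channel 2 NO
None of the listed candidates fits everything.

none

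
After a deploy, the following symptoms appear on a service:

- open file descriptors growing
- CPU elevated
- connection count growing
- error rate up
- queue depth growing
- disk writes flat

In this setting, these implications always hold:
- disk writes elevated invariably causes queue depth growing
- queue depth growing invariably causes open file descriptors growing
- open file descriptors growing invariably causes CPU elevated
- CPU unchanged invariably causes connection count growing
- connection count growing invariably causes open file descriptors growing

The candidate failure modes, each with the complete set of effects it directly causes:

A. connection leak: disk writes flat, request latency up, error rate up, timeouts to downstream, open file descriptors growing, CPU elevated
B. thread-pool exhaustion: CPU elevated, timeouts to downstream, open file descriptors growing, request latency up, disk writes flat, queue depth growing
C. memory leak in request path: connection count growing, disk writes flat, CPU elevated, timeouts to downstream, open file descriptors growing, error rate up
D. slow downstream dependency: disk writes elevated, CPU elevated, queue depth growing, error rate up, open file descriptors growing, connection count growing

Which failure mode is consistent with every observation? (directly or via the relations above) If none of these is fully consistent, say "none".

none

Testing each hypothesis:
(A) connection leak — open file descriptors growing ✓; CPU elevated ✓; connection count growing ✗; error rate up ✓; queue depth growing ✗; disk writes flat ✓
(B) thread-pool exhaustion — does not account for connection count growing, error rate up
(C) memory leak in request path — does not account for queue depth growing
(D) slow downstream dependency — fails on disk writes flat (predicts disk writes elevated, not disk writes flat)
No candidate is consistent with all observations.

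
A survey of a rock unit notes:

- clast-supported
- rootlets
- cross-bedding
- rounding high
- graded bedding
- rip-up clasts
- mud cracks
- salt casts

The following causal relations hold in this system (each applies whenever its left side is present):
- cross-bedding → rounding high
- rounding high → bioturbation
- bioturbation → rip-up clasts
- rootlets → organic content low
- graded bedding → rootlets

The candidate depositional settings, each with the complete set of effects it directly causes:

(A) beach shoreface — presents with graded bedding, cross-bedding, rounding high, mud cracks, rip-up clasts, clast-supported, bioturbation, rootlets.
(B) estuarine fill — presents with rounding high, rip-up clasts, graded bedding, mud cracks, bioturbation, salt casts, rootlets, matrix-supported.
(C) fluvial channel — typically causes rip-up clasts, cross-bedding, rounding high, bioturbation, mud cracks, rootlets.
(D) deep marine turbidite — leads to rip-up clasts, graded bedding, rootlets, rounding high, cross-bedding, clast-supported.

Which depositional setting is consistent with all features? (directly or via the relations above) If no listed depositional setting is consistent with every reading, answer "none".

Per-candidate check:
(A) beach shoreface — does not account for salt casts
(B) estuarine fill — clast-supported ✗; rootlets ✓; cross-bedding ✗; rounding high ✓; graded bedding ✓; rip-up clasts ✓; mud cracks ✓; salt casts ✓
(C) fluvial channel — clast-supported ✗; rootlets ✓; cross-bedding ✓; rounding high ✓; graded bedding ✗; rip-up clasts ✓; mud cracks ✓; salt casts ✗
(D) deep marine turbidite — clast-supported ✓; rootlets ✓; cross-bedding ✓; rounding high ✓; graded bedding ✓; rip-up clasts ✓; mud cracks ✗; salt casts ✗
Every candidate fails on at least one observation.

none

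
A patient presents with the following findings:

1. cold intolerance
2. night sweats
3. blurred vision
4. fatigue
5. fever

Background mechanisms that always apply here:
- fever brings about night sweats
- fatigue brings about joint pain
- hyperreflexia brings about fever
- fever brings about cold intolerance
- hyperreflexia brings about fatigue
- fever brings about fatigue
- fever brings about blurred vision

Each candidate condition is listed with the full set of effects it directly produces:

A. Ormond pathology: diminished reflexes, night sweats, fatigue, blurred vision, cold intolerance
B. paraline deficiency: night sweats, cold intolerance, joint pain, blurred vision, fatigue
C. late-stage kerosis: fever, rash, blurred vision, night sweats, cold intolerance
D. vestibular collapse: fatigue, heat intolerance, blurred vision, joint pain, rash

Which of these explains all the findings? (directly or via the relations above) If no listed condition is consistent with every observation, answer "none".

C

Checking each candidate against the observations:
(A) Ormond pathology — cold intolerance match; night sweats match; blurred vision match; fatigue match; fever miss
(B) paraline deficiency — does not account for fever
(C) late-stage kerosis — accounts for every observation (fatigue through fever → fatigue)
(D) vestibular collapse — cold intolerance miss; night sweats miss; blurred vision match; fatigue match; fever miss
Only (C) is consistent with every observation.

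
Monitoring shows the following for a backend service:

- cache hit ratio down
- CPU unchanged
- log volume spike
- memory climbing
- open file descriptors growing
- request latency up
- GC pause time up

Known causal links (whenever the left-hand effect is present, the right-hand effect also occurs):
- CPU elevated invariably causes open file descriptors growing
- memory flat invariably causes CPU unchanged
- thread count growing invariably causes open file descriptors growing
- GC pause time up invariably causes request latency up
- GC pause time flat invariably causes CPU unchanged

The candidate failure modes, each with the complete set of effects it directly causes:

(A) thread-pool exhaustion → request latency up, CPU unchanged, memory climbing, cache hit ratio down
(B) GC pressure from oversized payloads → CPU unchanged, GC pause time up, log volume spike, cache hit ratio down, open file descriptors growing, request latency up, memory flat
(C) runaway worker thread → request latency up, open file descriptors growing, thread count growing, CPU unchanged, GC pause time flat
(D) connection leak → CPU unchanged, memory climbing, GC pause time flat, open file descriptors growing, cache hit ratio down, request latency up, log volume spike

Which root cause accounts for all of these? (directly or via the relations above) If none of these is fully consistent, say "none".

Checking each candidate against the observations:
(A) thread-pool exhaustion — does not account for log volume spike, open file descriptors growing, GC pause time up
(B) GC pressure from oversized payloads — cache hit ratio down +; CPU unchanged +; log volume spike +; memory climbing -; open file descriptors growing +; request latency up +; GC pause time up +
(C) runaway worker thread — cache hit ratio down -; CPU unchanged +; log volume spike -; memory climbing -; open file descriptors growing +; request latency up +; GC pause time up -
(D) connection leak — fails on GC pause time up (predicts GC pause time flat, not GC pause time up)
No candidate is consistent with all observations.

none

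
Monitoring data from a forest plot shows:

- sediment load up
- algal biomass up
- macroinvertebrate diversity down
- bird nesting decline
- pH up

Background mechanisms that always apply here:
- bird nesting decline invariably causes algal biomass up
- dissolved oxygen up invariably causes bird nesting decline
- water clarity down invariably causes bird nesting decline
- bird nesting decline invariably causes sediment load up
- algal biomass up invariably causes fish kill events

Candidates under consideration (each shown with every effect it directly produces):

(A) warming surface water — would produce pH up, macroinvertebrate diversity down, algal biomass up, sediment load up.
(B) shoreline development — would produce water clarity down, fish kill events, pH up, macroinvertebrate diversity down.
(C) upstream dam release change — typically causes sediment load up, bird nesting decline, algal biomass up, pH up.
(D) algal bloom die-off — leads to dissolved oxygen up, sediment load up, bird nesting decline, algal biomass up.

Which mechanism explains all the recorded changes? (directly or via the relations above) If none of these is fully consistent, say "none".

Testing each hypothesis:
(A) warming surface water — does not account for bird nesting decline
(B) shoreline development — sediment load up match (by water clarity down → bird nesting decline → sediment load up); algal biomass up match (by water clarity down → bird nesting decline → algal biomass up); macroinvertebrate diversity down match; bird nesting decline match (by water clarity down → bird nesting decline); pH up match
(C) upstream dam release change — does not account for macroinvertebrate diversity down
(D) algal bloom die-off — sediment load up match; algal biomass up match; macroinvertebrate diversity down miss; bird nesting decline match; pH up miss
(B) is the only candidate with no mismatches.

B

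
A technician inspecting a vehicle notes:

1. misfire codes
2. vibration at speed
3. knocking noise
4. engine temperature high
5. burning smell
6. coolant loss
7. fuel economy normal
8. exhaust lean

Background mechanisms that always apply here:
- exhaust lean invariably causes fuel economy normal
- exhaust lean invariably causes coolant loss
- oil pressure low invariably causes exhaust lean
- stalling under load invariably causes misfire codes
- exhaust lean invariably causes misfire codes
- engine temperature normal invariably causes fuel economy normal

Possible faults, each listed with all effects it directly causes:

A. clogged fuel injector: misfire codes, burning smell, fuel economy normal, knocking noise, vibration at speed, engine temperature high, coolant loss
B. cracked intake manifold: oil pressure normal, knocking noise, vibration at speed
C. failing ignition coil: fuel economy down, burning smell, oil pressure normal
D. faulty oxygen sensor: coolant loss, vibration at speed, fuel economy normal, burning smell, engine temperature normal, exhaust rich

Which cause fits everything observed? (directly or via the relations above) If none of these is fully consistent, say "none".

none

Checking each candidate against the observations:
(A) clogged fuel injector — does not account for exhaust lean
(B) cracked intake manifold — does not account for misfire codes, engine temperature high, burning smell, coolant loss, fuel economy normal, exhaust lean
(C) failing ignition coil — fails on misfire codes, vibration at speed, knocking noise, engine temperature high, coolant loss, fuel economy normal, exhaust lean (predicts fuel economy down, not fuel economy normal)
(D) faulty oxygen sensor — misfire codes ✗; vibration at speed ✓; knocking noise ✗; engine temperature high ✗; burning smell ✓; coolant loss ✓; fuel economy normal ✓; exhaust lean ✗
Every candidate fails on at least one observation.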